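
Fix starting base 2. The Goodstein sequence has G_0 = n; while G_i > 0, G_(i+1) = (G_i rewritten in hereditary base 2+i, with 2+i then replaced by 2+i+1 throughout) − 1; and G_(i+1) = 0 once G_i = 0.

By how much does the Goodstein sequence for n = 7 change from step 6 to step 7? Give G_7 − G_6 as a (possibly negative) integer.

step 0: 7 = 2^2 + 2 + 1; sub 3 for 2: 3^3 + 3 + 1; = 31; G_1 = 31−1 = 30
step 1: 30 = 3^3 + 3; sub 4 for 3: 4^4 + 4; = 260; G_2 = 260−1 = 259
step 2: 259 = 4^4 + 3; sub 5 for 4: 5^5 + 3; = 3128; G_3 = 3128−1 = 3127
step 3: 3127 = 5^5 + 2; sub 6 for 5: 6^6 + 2; = 46658; G_4 = 46658−1 = 46657
step 4: 46657 = 6^6 + 1; sub 7 for 6: 7^7 + 1; = 823544; G_5 = 823544−1 = 823543
step 5: 823543 = 7^7; sub 8 for 7: 8^8; = 16777216; G_6 = 16777216−1 = 16777215
step 6: 16777215 = 7·8^7 + 7·8^6 + 7·8^5 + 7·8^4 + 7·8^3 + 7·8^2 + 7·8 + 7; sub 9 for 8: 7·9^7 + 7·9^6 + 7·9^5 + 7·9^4 + 7·9^3 + 7·9^2 + 7·9 + 7; = 37665880; G_7 = 37665880−1 = 37665879

20888664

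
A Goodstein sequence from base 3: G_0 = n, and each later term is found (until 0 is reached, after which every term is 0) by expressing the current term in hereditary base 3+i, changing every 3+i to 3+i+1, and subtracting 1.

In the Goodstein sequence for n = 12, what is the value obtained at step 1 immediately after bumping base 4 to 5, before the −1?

base 3: 12 = 3^2 + 3; at 4: 4^2 + 4 = 20; next = 19
base 4: 19 = 4^2 + 3; at 5: 5^2 + 3 = 28; next = 27

28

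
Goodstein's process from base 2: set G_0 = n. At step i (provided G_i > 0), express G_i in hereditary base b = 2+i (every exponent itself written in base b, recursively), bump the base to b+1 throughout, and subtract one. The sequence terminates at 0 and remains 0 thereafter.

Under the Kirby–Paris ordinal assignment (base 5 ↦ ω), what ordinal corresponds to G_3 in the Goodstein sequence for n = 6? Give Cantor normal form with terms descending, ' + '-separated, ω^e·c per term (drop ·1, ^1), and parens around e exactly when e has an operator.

ω^ω

G_0 = 6. HB_2(6) = 2^2 + 2. Bump = 30. G_1 = 29.
G_1 = 29. HB_3(29) = 3^3 + 2. Bump = 258. G_2 = 257.
G_2 = 257. HB_4(257) = 4^4 + 1. Bump = 3126. G_3 = 3125.
G_3 = 3125. HB_5(3125) = 5^5. Bump = 46656. G_4 = 46655.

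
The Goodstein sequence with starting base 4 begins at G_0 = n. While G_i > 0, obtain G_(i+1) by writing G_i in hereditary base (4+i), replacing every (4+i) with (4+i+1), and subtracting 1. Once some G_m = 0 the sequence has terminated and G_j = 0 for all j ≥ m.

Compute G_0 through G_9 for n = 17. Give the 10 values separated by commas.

17, 25, 35, 39, 43, 47, 51, 55, 59, 62

G_0=17  [base 4] 4^2 + 1  →[4↦5]→  5^2 + 1 = 26  −1 ⇒ G_1=25
G_1=25  [base 5] 5^2  →[5↦6]→  6^2 = 36  −1 ⇒ G_2=35
G_2=35  [base 6] 5·6 + 5  →[6↦7]→  5·7 + 5 = 40  −1 ⇒ G_3=39
G_3=39  [base 7] 5·7 + 4  →[7↦8]→  5·8 + 4 = 44  −1 ⇒ G_4=43
G_4=43  [base 8] 5·8 + 3  →[8↦9]→  5·9 + 3 = 48  −1 ⇒ G_5=47
G_5=47  [base 9] 5·9 + 2  →[9↦10]→  5·10 + 2 = 52  −1 ⇒ G_6=51
G_6=51  [base 10] 5·10 + 1  →[10↦11]→  5·11 + 1 = 56  −1 ⇒ G_7=55
G_7=55  [base 11] 5·11  →[11↦12]→  5·12 = 60  −1 ⇒ G_8=59
G_8=59  [base 12] 4·12 + 11  →[12↦13]→  4·13 + 11 = 63  −1 ⇒ G_9=62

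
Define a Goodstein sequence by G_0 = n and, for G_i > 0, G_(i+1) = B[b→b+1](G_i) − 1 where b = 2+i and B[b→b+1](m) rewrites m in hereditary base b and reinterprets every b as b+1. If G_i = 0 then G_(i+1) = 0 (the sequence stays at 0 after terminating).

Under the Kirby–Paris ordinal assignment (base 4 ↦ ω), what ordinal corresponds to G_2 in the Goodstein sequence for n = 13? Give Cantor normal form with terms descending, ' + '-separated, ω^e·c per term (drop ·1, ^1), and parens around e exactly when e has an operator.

ω^(ω + 1) + ω^3·3 + ω^2·3 + ω·3 + 3

G_0 = 13. HB_2(13) = 2^(2 + 1) + 2^2 + 1. Bump = 109. G_1 = 108.
G_1 = 108. HB_3(108) = 3^(3 + 1) + 3^3. Bump = 1280. G_2 = 1279.
G_2 = 1279. HB_4(1279) = 4^(4 + 1) + 3·4^3 + 3·4^2 + 3·4 + 3. Bump = 16093. G_3 = 16092.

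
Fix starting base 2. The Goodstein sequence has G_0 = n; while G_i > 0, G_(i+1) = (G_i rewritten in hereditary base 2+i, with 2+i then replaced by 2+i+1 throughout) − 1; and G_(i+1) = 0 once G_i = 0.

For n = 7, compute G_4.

46657

base 2: 7 = 2^2 + 2 + 1; at 3: 3^3 + 3 + 1 = 31; next = 30
base 3: 30 = 3^3 + 3; at 4: 4^4 + 4 = 260; next = 259
base 4: 259 = 4^4 + 3; at 5: 5^5 + 3 = 3128; next = 3127
base 5: 3127 = 5^5 + 2; at 6: 6^6 + 2 = 46658; next = 46657
base 6: 46657 = 6^6 + 1; at 7: 7^7 + 1 = 823544; next = 823543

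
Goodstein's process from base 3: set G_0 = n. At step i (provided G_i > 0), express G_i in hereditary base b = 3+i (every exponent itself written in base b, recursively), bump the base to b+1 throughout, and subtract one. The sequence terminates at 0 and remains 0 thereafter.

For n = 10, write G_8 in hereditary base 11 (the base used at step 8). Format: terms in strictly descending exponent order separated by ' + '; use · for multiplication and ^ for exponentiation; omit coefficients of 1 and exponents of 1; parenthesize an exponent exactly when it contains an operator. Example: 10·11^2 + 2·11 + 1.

[0] 10 ≡ 3^2 + 1 (base 3). Lift 4: 17. −1: 16.
[1] 16 ≡ 4^2 (base 4). Lift 5: 25. −1: 24.
[2] 24 ≡ 4·5 + 4 (base 5). Lift 6: 28. −1: 27.
[3] 27 ≡ 4·6 + 3 (base 6). Lift 7: 31. −1: 30.
[4] 30 ≡ 4·7 + 2 (base 7). Lift 8: 34. −1: 33.
[5] 33 ≡ 4·8 + 1 (base 8). Lift 9: 37. −1: 36.
[6] 36 ≡ 4·9 (base 9). Lift 10: 40. −1: 39.
[7] 39 ≡ 3·10 + 9 (base 10). Lift 11: 42. −1: 41.
[8] 41 ≡ 3·11 + 8 (base 11). Lift 12: 44. −1: 43.

3·11 + 8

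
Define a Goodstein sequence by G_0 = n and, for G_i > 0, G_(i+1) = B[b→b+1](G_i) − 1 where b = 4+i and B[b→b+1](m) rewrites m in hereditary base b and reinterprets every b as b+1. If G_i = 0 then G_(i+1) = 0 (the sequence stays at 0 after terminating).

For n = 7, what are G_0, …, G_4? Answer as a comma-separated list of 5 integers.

7, 7, 7, 7, 7

7 —HB4→ 4 + 3 —bump→ 5 + 3 = 8 —(−1)→ 7
7 —HB5→ 5 + 2 —bump→ 6 + 2 = 8 —(−1)→ 7
7 —HB6→ 6 + 1 —bump→ 7 + 1 = 8 —(−1)→ 7
7 —HB7→ 7 —bump→ 8 = 8 —(−1)→ 7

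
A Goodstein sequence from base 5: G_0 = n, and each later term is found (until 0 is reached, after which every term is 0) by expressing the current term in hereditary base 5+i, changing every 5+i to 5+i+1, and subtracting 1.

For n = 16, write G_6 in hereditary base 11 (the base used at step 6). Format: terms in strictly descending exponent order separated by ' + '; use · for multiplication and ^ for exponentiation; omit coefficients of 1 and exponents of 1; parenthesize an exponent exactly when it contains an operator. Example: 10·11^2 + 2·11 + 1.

step 0: 16 = 3·5 + 1; sub 6 for 5: 3·6 + 1; = 19; G_1 = 19−1 = 18
step 1: 18 = 3·6; sub 7 for 6: 3·7; = 21; G_2 = 21−1 = 20
step 2: 20 = 2·7 + 6; sub 8 for 7: 2·8 + 6; = 22; G_3 = 22−1 = 21
step 3: 21 = 2·8 + 5; sub 9 for 8: 2·9 + 5; = 23; G_4 = 23−1 = 22
step 4: 22 = 2·9 + 4; sub 10 for 9: 2·10 + 4; = 24; G_5 = 24−1 = 23
step 5: 23 = 2·10 + 3; sub 11 for 10: 2·11 + 3; = 25; G_6 = 25−1 = 24
step 6: 24 = 2·11 + 2; sub 12 for 11: 2·12 + 2; = 26; G_7 = 26−1 = 25

2·11 + 2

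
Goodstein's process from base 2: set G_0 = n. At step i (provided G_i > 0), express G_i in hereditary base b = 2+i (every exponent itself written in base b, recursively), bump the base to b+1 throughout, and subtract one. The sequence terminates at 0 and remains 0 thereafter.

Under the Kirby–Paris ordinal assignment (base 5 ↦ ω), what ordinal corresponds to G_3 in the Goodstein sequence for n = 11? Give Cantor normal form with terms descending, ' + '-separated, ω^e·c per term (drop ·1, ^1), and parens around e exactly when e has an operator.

step 0: 11 = 2^(2 + 1) + 2 + 1; sub 3 for 2: 3^(3 + 1) + 3 + 1; = 85; G_1 = 85−1 = 84
step 1: 84 = 3^(3 + 1) + 3; sub 4 for 3: 4^(4 + 1) + 4; = 1028; G_2 = 1028−1 = 1027
step 2: 1027 = 4^(4 + 1) + 3; sub 5 for 4: 5^(5 + 1) + 3; = 15628; G_3 = 15628−1 = 15627
step 3: 15627 = 5^(5 + 1) + 2; sub 6 for 5: 6^(6 + 1) + 2; = 279938; G_4 = 279938−1 = 279937

ω^(ω + 1) + 2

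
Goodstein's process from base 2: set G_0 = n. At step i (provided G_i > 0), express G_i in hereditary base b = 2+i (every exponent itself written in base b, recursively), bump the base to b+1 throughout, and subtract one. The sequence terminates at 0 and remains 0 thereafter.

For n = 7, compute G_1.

30

G_0 = 7. HB_2(7) = 2^2 + 2 + 1. Bump = 31. G_1 = 30.
G_1 = 30. HB_3(30) = 3^3 + 3. Bump = 260. G_2 = 259.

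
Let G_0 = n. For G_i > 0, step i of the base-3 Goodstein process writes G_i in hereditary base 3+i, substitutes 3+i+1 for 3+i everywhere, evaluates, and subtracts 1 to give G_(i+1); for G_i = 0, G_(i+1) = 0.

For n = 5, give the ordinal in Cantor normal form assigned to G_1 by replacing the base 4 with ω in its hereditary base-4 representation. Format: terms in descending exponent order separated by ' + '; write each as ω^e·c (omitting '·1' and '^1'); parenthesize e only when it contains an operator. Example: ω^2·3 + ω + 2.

ω + 1

(0) 5|_3 = 3 + 2 ↦ 4 + 2|_4 = 6 ⇒ 5
(1) 5|_4 = 4 + 1 ↦ 5 + 1|_5 = 6 ⇒ 5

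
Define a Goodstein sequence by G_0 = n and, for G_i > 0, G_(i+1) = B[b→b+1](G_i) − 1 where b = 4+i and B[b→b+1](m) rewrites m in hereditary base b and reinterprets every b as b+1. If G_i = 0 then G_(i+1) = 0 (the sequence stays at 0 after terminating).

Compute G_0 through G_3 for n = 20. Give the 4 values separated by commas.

20, 29, 39, 51

G_0 = 20. HB_4(20) = 4^2 + 4. Bump = 30. G_1 = 29.
G_1 = 29. HB_5(29) = 5^2 + 4. Bump = 40. G_2 = 39.
G_2 = 39. HB_6(39) = 6^2 + 3. Bump = 52. G_3 = 51.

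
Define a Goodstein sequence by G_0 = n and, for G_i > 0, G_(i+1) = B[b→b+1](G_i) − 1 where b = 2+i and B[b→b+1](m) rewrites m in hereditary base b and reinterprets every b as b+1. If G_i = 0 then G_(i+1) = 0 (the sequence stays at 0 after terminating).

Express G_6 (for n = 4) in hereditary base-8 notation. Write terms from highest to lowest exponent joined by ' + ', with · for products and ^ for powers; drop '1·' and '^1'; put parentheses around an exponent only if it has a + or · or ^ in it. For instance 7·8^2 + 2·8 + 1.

i=0: 4 = 2^2 (b=2); 2→3: 3^3 = 27; 27−1 = 26
i=1: 26 = 2·3^2 + 2·3 + 2 (b=3); 3→4: 2·4^2 + 2·4 + 2 = 42; 42−1 = 41
i=2: 41 = 2·4^2 + 2·4 + 1 (b=4); 4→5: 2·5^2 + 2·5 + 1 = 61; 61−1 = 60
i=3: 60 = 2·5^2 + 2·5 (b=5); 5→6: 2·6^2 + 2·6 = 84; 84−1 = 83
i=4: 83 = 2·6^2 + 6 + 5 (b=6); 6→7: 2·7^2 + 7 + 5 = 110; 110−1 = 109
i=5: 109 = 2·7^2 + 7 + 4 (b=7); 7→8: 2·8^2 + 8 + 4 = 140; 140−1 = 139
i=6: 139 = 2·8^2 + 8 + 3 (b=8); 8→9: 2·9^2 + 9 + 3 = 174; 174−1 = 173

2·8^2 + 8 + 3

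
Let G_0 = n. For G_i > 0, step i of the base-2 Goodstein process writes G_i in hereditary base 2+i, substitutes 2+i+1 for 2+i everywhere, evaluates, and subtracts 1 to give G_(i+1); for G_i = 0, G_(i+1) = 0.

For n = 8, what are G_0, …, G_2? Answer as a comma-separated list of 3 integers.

8, 80, 553

(0) 8|_2 = 2^(2 + 1) ↦ 3^(3 + 1)|_3 = 81 ⇒ 80
(1) 80|_3 = 2·3^3 + 2·3^2 + 2·3 + 2 ↦ 2·4^4 + 2·4^2 + 2·4 + 2|_4 = 554 ⇒ 553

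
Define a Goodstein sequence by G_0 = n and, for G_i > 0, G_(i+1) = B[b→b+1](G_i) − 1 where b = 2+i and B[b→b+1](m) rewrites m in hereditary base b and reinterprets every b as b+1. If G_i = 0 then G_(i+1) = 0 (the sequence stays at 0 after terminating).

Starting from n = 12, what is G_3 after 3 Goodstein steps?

step 0: 12 = 2^(2 + 1) + 2^2; sub 3 for 2: 3^(3 + 1) + 3^3; = 108; G_1 = 108−1 = 107
step 1: 107 = 3^(3 + 1) + 2·3^2 + 2·3 + 2; sub 4 for 3: 4^(4 + 1) + 2·4^2 + 2·4 + 2; = 1066; G_2 = 1066−1 = 1065
step 2: 1065 = 4^(4 + 1) + 2·4^2 + 2·4 + 1; sub 5 for 4: 5^(5 + 1) + 2·5^2 + 2·5 + 1; = 15686; G_3 = 15686−1 = 15685
step 3: 15685 = 5^(5 + 1) + 2·5^2 + 2·5; sub 6 for 5: 6^(6 + 1) + 2·6^2 + 2·6; = 280020; G_4 = 280020−1 = 280019

15685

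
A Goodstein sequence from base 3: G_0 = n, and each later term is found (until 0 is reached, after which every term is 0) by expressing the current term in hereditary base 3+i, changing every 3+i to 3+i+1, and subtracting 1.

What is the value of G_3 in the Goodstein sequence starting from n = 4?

i=0: 4 = 3 + 1 (b=3); 3→4: 4 + 1 = 5; 5−1 = 4
i=1: 4 = 4 (b=4); 4→5: 5 = 5; 5−1 = 4
i=2: 4 = 4 (b=5); 5→6: 4 = 4; 4−1 = 3
i=3: 3 = 3 (b=6); 6→7: 3 = 3; 3−1 = 2

3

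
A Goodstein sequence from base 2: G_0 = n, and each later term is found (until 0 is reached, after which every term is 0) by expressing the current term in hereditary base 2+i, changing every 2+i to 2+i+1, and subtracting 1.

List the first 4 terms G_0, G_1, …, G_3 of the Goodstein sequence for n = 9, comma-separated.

G_0 = 9. HB_2(9) = 2^(2 + 1) + 1. Bump = 82. G_1 = 81.
G_1 = 81. HB_3(81) = 3^(3 + 1). Bump = 1024. G_2 = 1023.
G_2 = 1023. HB_4(1023) = 3·4^4 + 3·4^3 + 3·4^2 + 3·4 + 3. Bump = 9843. G_3 = 9842.

9, 81, 1023, 9842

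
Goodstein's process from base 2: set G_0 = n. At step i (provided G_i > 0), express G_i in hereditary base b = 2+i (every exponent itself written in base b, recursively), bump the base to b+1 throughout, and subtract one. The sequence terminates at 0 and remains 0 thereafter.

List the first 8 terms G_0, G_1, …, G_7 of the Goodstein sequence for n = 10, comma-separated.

G_0=10  [base 2] 2^(2 + 1) + 2  →[2↦3]→  3^(3 + 1) + 3 = 84  −1 ⇒ G_1=83
G_1=83  [base 3] 3^(3 + 1) + 2  →[3↦4]→  4^(4 + 1) + 2 = 1026  −1 ⇒ G_2=1025
G_2=1025  [base 4] 4^(4 + 1) + 1  →[4↦5]→  5^(5 + 1) + 1 = 15626  −1 ⇒ G_3=15625
G_3=15625  [base 5] 5^(5 + 1)  →[5↦6]→  6^(6 + 1) = 279936  −1 ⇒ G_4=279935
G_4=279935  [base 6] 5·6^6 + 5·6^5 + 5·6^4 + 5·6^3 + 5·6^2 + 5·6 + 5  →[6↦7]→  5·7^7 + 5·7^5 + 5·7^4 + 5·7^3 + 5·7^2 + 5·7 + 5 = 4215755  −1 ⇒ G_5=4215754
G_5=4215754  [base 7] 5·7^7 + 5·7^5 + 5·7^4 + 5·7^3 + 5·7^2 + 5·7 + 4  →[7↦8]→  5·8^8 + 5·8^5 + 5·8^4 + 5·8^3 + 5·8^2 + 5·8 + 4 = 84073324  −1 ⇒ G_6=84073323
G_6=84073323  [base 8] 5·8^8 + 5·8^5 + 5·8^4 + 5·8^3 + 5·8^2 + 5·8 + 3  →[8↦9]→  5·9^9 + 5·9^5 + 5·9^4 + 5·9^3 + 5·9^2 + 5·9 + 3 = 1937434593  −1 ⇒ G_7=1937434592

10, 83, 1025, 15625, 279935, 4215754, 84073323, 1937434592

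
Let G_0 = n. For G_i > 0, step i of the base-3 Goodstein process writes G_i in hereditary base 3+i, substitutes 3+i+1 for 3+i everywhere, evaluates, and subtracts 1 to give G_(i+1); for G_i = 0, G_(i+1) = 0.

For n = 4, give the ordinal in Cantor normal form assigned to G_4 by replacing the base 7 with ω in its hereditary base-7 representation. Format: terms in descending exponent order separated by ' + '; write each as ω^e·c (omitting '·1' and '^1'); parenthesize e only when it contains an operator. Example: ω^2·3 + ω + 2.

2

step 0: 4 = 3 + 1; sub 4 for 3: 4 + 1; = 5; G_1 = 5−1 = 4
step 1: 4 = 4; sub 5 for 4: 5; = 5; G_2 = 5−1 = 4
step 2: 4 = 4; sub 6 for 5: 4; = 4; G_3 = 4−1 = 3
step 3: 3 = 3; sub 7 for 6: 3; = 3; G_4 = 3−1 = 2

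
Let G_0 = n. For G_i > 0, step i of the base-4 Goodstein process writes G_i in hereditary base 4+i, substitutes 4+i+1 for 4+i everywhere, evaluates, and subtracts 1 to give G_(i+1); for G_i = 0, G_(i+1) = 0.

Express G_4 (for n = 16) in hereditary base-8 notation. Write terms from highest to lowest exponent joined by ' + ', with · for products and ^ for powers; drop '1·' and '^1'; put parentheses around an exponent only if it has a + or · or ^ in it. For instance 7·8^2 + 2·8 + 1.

4·8 + 1

16 —HB4→ 4^2 —bump→ 5^2 = 25 —(−1)→ 24
24 —HB5→ 4·5 + 4 —bump→ 4·6 + 4 = 28 —(−1)→ 27
27 —HB6→ 4·6 + 3 —bump→ 4·7 + 3 = 31 —(−1)→ 30
30 —HB7→ 4·7 + 2 —bump→ 4·8 + 2 = 34 —(−1)→ 33
33 —HB8→ 4·8 + 1 —bump→ 4·9 + 1 = 37 —(−1)→ 36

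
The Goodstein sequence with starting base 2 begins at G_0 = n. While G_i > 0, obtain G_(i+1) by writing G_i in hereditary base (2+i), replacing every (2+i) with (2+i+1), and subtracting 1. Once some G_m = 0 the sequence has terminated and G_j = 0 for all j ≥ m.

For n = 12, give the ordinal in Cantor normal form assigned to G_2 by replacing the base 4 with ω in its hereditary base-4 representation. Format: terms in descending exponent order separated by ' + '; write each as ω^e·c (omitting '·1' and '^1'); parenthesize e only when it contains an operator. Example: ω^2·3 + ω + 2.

ω^(ω + 1) + ω^2·2 + ω·2 + 1

step 0: 12 = 2^(2 + 1) + 2^2; sub 3 for 2: 3^(3 + 1) + 3^3; = 108; G_1 = 108−1 = 107
step 1: 107 = 3^(3 + 1) + 2·3^2 + 2·3 + 2; sub 4 for 3: 4^(4 + 1) + 2·4^2 + 2·4 + 2; = 1066; G_2 = 1066−1 = 1065
step 2: 1065 = 4^(4 + 1) + 2·4^2 + 2·4 + 1; sub 5 for 4: 5^(5 + 1) + 2·5^2 + 2·5 + 1; = 15686; G_3 = 15686−1 = 15685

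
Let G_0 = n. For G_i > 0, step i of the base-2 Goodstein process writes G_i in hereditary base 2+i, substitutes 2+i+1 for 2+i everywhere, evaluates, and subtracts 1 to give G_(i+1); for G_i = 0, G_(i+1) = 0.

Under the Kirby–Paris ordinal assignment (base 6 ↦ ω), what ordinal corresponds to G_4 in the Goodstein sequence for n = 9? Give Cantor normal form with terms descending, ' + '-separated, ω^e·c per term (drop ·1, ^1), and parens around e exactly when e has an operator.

ω^ω·3 + ω^3·3 + ω^2·3 + ω·3 + 1

9 —HB2→ 2^(2 + 1) + 1 —bump→ 3^(3 + 1) + 1 = 82 —(−1)→ 81
81 —HB3→ 3^(3 + 1) —bump→ 4^(4 + 1) = 1024 —(−1)→ 1023
1023 —HB4→ 3·4^4 + 3·4^3 + 3·4^2 + 3·4 + 3 —bump→ 3·5^5 + 3·5^3 + 3·5^2 + 3·5 + 3 = 9843 —(−1)→ 9842
9842 —HB5→ 3·5^5 + 3·5^3 + 3·5^2 + 3·5 + 2 —bump→ 3·6^6 + 3·6^3 + 3·6^2 + 3·6 + 2 = 140744 —(−1)→ 140743
140743 —HB6→ 3·6^6 + 3·6^3 + 3·6^2 + 3·6 + 1 —bump→ 3·7^7 + 3·7^3 + 3·7^2 + 3·7 + 1 = 2471827 —(−1)→ 2471826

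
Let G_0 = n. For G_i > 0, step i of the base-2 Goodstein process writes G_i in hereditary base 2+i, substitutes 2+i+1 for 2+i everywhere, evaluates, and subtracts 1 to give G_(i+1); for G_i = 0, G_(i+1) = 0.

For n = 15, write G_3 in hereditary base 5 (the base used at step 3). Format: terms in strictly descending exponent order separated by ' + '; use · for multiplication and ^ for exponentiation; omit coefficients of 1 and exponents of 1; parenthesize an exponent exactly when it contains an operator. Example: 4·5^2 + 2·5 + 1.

5^(5 + 1) + 5^5 + 2

(0) 15|_2 = 2^(2 + 1) + 2^2 + 2 + 1 ↦ 3^(3 + 1) + 3^3 + 3 + 1|_3 = 112 ⇒ 111
(1) 111|_3 = 3^(3 + 1) + 3^3 + 3 ↦ 4^(4 + 1) + 4^4 + 4|_4 = 1284 ⇒ 1283
(2) 1283|_4 = 4^(4 + 1) + 4^4 + 3 ↦ 5^(5 + 1) + 5^5 + 3|_5 = 18753 ⇒ 18752
(3) 18752|_5 = 5^(5 + 1) + 5^5 + 2 ↦ 6^(6 + 1) + 6^6 + 2|_6 = 326594 ⇒ 326593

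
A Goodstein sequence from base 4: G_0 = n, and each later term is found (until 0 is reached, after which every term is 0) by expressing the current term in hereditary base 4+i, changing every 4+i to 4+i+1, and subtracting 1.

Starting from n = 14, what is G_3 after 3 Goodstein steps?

20

i=0: 14 = 3·4 + 2 (b=4); 4→5: 3·5 + 2 = 17; 17−1 = 16
i=1: 16 = 3·5 + 1 (b=5); 5→6: 3·6 + 1 = 19; 19−1 = 18
i=2: 18 = 3·6 (b=6); 6→7: 3·7 = 21; 21−1 = 20
i=3: 20 = 2·7 + 6 (b=7); 7→8: 2·8 + 6 = 22; 22−1 = 21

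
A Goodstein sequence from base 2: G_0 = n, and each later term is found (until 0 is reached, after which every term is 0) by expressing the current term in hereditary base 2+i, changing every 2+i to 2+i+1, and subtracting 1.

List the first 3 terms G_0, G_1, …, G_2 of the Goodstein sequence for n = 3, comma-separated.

G_0=3  [base 2] 2 + 1  →[2↦3]→  3 + 1 = 4  −1 ⇒ G_1=3
G_1=3  [base 3] 3  →[3↦4]→  4 = 4  −1 ⇒ G_2=3

3, 3, 3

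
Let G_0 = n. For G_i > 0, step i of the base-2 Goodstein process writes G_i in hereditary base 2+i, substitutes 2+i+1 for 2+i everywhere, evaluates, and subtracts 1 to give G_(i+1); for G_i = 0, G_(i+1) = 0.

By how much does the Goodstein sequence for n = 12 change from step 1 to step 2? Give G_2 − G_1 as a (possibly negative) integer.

base 2: 12 = 2^(2 + 1) + 2^2; at 3: 3^(3 + 1) + 3^3 = 108; next = 107
base 3: 107 = 3^(3 + 1) + 2·3^2 + 2·3 + 2; at 4: 4^(4 + 1) + 2·4^2 + 2·4 + 2 = 1066; next = 1065

958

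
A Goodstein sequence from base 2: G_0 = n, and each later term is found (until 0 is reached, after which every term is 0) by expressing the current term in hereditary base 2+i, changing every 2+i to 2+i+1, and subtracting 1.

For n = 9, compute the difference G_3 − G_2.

8819

G_0 = 9. HB_2(9) = 2^(2 + 1) + 1. Bump = 82. G_1 = 81.
G_1 = 81. HB_3(81) = 3^(3 + 1). Bump = 1024. G_2 = 1023.
G_2 = 1023. HB_4(1023) = 3·4^4 + 3·4^3 + 3·4^2 + 3·4 + 3. Bump = 9843. G_3 = 9842.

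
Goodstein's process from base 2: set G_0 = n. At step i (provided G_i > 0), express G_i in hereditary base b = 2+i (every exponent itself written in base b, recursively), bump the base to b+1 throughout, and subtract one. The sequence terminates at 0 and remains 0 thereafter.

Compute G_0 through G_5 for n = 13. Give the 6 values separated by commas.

13, 108, 1279, 16092, 280711, 5765998

[0] 13 ≡ 2^(2 + 1) + 2^2 + 1 (base 2). Lift 3: 109. −1: 108.
[1] 108 ≡ 3^(3 + 1) + 3^3 (base 3). Lift 4: 1280. −1: 1279.
[2] 1279 ≡ 4^(4 + 1) + 3·4^3 + 3·4^2 + 3·4 + 3 (base 4). Lift 5: 16093. −1: 16092.
[3] 16092 ≡ 5^(5 + 1) + 3·5^3 + 3·5^2 + 3·5 + 2 (base 5). Lift 6: 280712. −1: 280711.
[4] 280711 ≡ 6^(6 + 1) + 3·6^3 + 3·6^2 + 3·6 + 1 (base 6). Lift 7: 5765999. −1: 5765998.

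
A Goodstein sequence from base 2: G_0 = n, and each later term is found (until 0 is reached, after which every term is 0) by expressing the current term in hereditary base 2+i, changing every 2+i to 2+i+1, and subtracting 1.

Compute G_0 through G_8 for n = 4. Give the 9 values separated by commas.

4, 26, 41, 60, 83, 109, 139, 173, 211

G_0 = 4. HB_2(4) = 2^2. Bump = 27. G_1 = 26.
G_1 = 26. HB_3(26) = 2·3^2 + 2·3 + 2. Bump = 42. G_2 = 41.
G_2 = 41. HB_4(41) = 2·4^2 + 2·4 + 1. Bump = 61. G_3 = 60.
G_3 = 60. HB_5(60) = 2·5^2 + 2·5. Bump = 84. G_4 = 83.
G_4 = 83. HB_6(83) = 2·6^2 + 6 + 5. Bump = 110. G_5 = 109.
G_5 = 109. HB_7(109) = 2·7^2 + 7 + 4. Bump = 140. G_6 = 139.
G_6 = 139. HB_8(139) = 2·8^2 + 8 + 3. Bump = 174. G_7 = 173.
G_7 = 173. HB_9(173) = 2·9^2 + 9 + 2. Bump = 212. G_8 = 211.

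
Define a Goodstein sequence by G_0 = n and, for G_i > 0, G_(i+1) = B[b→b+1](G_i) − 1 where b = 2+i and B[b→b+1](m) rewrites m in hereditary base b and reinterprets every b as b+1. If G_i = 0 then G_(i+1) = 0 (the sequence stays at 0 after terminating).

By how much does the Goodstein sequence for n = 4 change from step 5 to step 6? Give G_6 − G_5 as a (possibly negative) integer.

30

G_0 = 4. HB_2(4) = 2^2. Bump = 27. G_1 = 26.
G_1 = 26. HB_3(26) = 2·3^2 + 2·3 + 2. Bump = 42. G_2 = 41.
G_2 = 41. HB_4(41) = 2·4^2 + 2·4 + 1. Bump = 61. G_3 = 60.
G_3 = 60. HB_5(60) = 2·5^2 + 2·5. Bump = 84. G_4 = 83.
G_4 = 83. HB_6(83) = 2·6^2 + 6 + 5. Bump = 110. G_5 = 109.
G_5 = 109. HB_7(109) = 2·7^2 + 7 + 4. Bump = 140. G_6 = 139.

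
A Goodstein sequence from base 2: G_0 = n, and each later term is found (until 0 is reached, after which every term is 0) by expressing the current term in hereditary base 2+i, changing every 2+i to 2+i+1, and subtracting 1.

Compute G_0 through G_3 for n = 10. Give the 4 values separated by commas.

base 2: 10 = 2^(2 + 1) + 2; at 3: 3^(3 + 1) + 3 = 84; next = 83
base 3: 83 = 3^(3 + 1) + 2; at 4: 4^(4 + 1) + 2 = 1026; next = 1025
base 4: 1025 = 4^(4 + 1) + 1; at 5: 5^(5 + 1) + 1 = 15626; next = 15625

10, 83, 1025, 15625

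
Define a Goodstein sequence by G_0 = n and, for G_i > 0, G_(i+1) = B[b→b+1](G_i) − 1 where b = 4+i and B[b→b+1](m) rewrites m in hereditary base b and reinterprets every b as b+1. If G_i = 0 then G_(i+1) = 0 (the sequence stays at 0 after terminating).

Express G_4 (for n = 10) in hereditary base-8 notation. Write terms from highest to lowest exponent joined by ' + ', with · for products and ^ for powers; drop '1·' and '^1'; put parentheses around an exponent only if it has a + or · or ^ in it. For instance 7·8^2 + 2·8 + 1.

8 + 5

G_0=10  [base 4] 2·4 + 2  →[4↦5]→  2·5 + 2 = 12  −1 ⇒ G_1=11
G_1=11  [base 5] 2·5 + 1  →[5↦6]→  2·6 + 1 = 13  −1 ⇒ G_2=12
G_2=12  [base 6] 2·6  →[6↦7]→  2·7 = 14  −1 ⇒ G_3=13
G_3=13  [base 7] 7 + 6  →[7↦8]→  8 + 6 = 14  −1 ⇒ G_4=13
G_4=13  [base 8] 8 + 5  →[8↦9]→  9 + 5 = 14  −1 ⇒ G_5=13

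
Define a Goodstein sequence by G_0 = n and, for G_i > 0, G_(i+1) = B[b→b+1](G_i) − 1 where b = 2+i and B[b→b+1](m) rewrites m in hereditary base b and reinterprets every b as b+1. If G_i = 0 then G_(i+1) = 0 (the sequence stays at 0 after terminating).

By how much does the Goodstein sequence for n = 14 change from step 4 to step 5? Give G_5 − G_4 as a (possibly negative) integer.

(0) 14|_2 = 2^(2 + 1) + 2^2 + 2 ↦ 3^(3 + 1) + 3^3 + 3|_3 = 111 ⇒ 110
(1) 110|_3 = 3^(3 + 1) + 3^3 + 2 ↦ 4^(4 + 1) + 4^4 + 2|_4 = 1282 ⇒ 1281
(2) 1281|_4 = 4^(4 + 1) + 4^4 + 1 ↦ 5^(5 + 1) + 5^5 + 1|_5 = 18751 ⇒ 18750
(3) 18750|_5 = 5^(5 + 1) + 5^5 ↦ 6^(6 + 1) + 6^6|_6 = 326592 ⇒ 326591
(4) 326591|_6 = 6^(6 + 1) + 5·6^5 + 5·6^4 + 5·6^3 + 5·6^2 + 5·6 + 5 ↦ 7^(7 + 1) + 5·7^5 + 5·7^4 + 5·7^3 + 5·7^2 + 5·7 + 5|_7 = 5862841 ⇒ 5862840

5536249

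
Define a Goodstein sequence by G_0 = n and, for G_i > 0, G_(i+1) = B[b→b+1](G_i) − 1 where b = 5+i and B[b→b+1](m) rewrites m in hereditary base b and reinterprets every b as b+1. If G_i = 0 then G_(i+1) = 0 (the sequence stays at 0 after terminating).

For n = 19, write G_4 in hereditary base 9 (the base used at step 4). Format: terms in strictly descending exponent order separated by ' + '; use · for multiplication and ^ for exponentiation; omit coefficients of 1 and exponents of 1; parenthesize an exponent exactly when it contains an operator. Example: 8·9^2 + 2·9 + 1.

19 —HB5→ 3·5 + 4 —bump→ 3·6 + 4 = 22 —(−1)→ 21
21 —HB6→ 3·6 + 3 —bump→ 3·7 + 3 = 24 —(−1)→ 23
23 —HB7→ 3·7 + 2 —bump→ 3·8 + 2 = 26 —(−1)→ 25
25 —HB8→ 3·8 + 1 —bump→ 3·9 + 1 = 28 —(−1)→ 27
27 —HB9→ 3·9 —bump→ 3·10 = 30 —(−1)→ 29

3·9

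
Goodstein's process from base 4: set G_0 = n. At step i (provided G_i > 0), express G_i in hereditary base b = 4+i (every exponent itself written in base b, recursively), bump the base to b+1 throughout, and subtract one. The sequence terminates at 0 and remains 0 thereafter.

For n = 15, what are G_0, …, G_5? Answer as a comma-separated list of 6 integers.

15, 17, 19, 21, 23, 24

15 —HB4→ 3·4 + 3 —bump→ 3·5 + 3 = 18 —(−1)→ 17
17 —HB5→ 3·5 + 2 —bump→ 3·6 + 2 = 20 —(−1)→ 19
19 —HB6→ 3·6 + 1 —bump→ 3·7 + 1 = 22 —(−1)→ 21
21 —HB7→ 3·7 —bump→ 3·8 = 24 —(−1)→ 23
23 —HB8→ 2·8 + 7 —bump→ 2·9 + 7 = 25 —(−1)→ 24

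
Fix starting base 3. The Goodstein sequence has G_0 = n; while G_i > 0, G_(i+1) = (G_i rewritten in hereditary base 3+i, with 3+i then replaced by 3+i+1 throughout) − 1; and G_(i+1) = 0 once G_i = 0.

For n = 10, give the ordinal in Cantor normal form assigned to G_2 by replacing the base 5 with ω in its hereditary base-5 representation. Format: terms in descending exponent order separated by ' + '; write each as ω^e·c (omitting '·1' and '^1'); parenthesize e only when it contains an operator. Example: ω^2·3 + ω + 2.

ω·4 + 4

i=0: 10 = 3^2 + 1 (b=3); 3→4: 4^2 + 1 = 17; 17−1 = 16
i=1: 16 = 4^2 (b=4); 4→5: 5^2 = 25; 25−1 = 24
i=2: 24 = 4·5 + 4 (b=5); 5→6: 4·6 + 4 = 28; 28−1 = 27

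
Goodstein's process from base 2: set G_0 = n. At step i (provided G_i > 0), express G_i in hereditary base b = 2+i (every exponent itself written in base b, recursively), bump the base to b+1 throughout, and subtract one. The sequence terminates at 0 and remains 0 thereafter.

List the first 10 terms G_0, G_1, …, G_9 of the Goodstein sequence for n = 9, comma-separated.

G_0 = 9. HB_2(9) = 2^(2 + 1) + 1. Bump = 82. G_1 = 81.
G_1 = 81. HB_3(81) = 3^(3 + 1). Bump = 1024. G_2 = 1023.
G_2 = 1023. HB_4(1023) = 3·4^4 + 3·4^3 + 3·4^2 + 3·4 + 3. Bump = 9843. G_3 = 9842.
G_3 = 9842. HB_5(9842) = 3·5^5 + 3·5^3 + 3·5^2 + 3·5 + 2. Bump = 140744. G_4 = 140743.
G_4 = 140743. HB_6(140743) = 3·6^6 + 3·6^3 + 3·6^2 + 3·6 + 1. Bump = 2471827. G_5 = 2471826.
G_5 = 2471826. HB_7(2471826) = 3·7^7 + 3·7^3 + 3·7^2 + 3·7. Bump = 50333400. G_6 = 50333399.
G_6 = 50333399. HB_8(50333399) = 3·8^8 + 3·8^3 + 3·8^2 + 2·8 + 7. Bump = 1162263922. G_7 = 1162263921.
G_7 = 1162263921. HB_9(1162263921) = 3·9^9 + 3·9^3 + 3·9^2 + 2·9 + 6. Bump = 30000003326. G_8 = 30000003325.
G_8 = 30000003325. HB_10(30000003325) = 3·10^10 + 3·10^3 + 3·10^2 + 2·10 + 5. Bump = 855935016216. G_9 = 855935016215.

9, 81, 1023, 9842, 140743, 2471826, 50333399, 1162263921, 30000003325, 855935016215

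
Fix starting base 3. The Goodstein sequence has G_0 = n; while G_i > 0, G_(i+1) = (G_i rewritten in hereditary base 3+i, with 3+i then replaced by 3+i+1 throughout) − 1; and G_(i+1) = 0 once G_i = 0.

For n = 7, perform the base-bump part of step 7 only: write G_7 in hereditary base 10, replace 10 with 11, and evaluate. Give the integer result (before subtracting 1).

9

7 —HB3→ 2·3 + 1 —bump→ 2·4 + 1 = 9 —(−1)→ 8
8 —HB4→ 2·4 —bump→ 2·5 = 10 —(−1)→ 9
9 —HB5→ 5 + 4 —bump→ 6 + 4 = 10 —(−1)→ 9
9 —HB6→ 6 + 3 —bump→ 7 + 3 = 10 —(−1)→ 9
9 —HB7→ 7 + 2 —bump→ 8 + 2 = 10 —(−1)→ 9
9 —HB8→ 8 + 1 —bump→ 9 + 1 = 10 —(−1)→ 9
9 —HB9→ 9 —bump→ 10 = 10 —(−1)→ 9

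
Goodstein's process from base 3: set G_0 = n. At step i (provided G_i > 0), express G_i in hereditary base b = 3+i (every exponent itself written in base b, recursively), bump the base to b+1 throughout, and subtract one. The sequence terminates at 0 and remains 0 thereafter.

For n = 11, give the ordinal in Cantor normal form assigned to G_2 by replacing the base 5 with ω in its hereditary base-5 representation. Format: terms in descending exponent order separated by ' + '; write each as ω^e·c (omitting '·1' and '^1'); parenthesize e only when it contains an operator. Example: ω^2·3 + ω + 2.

ω^2

G_0=11  [base 3] 3^2 + 2  →[3↦4]→  4^2 + 2 = 18  −1 ⇒ G_1=17
G_1=17  [base 4] 4^2 + 1  →[4↦5]→  5^2 + 1 = 26  −1 ⇒ G_2=25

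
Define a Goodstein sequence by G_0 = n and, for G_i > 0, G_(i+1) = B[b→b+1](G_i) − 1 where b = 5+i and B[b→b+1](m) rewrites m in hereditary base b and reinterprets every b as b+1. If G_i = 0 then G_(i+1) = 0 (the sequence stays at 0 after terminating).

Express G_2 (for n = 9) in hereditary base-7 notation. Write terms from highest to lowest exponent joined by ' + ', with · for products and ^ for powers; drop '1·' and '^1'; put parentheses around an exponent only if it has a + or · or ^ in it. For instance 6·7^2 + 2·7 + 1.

(0) 9|_5 = 5 + 4 ↦ 6 + 4|_6 = 10 ⇒ 9
(1) 9|_6 = 6 + 3 ↦ 7 + 3|_7 = 10 ⇒ 9
(2) 9|_7 = 7 + 2 ↦ 8 + 2|_8 = 10 ⇒ 9

7 + 2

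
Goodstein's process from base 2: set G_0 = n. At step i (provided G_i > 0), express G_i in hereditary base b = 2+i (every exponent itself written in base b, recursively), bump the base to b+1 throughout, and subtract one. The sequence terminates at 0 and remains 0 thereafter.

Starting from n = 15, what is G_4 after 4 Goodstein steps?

i=0: 15 = 2^(2 + 1) + 2^2 + 2 + 1 (b=2); 2→3: 3^(3 + 1) + 3^3 + 3 + 1 = 112; 112−1 = 111
i=1: 111 = 3^(3 + 1) + 3^3 + 3 (b=3); 3→4: 4^(4 + 1) + 4^4 + 4 = 1284; 1284−1 = 1283
i=2: 1283 = 4^(4 + 1) + 4^4 + 3 (b=4); 4→5: 5^(5 + 1) + 5^5 + 3 = 18753; 18753−1 = 18752
i=3: 18752 = 5^(5 + 1) + 5^5 + 2 (b=5); 5→6: 6^(6 + 1) + 6^6 + 2 = 326594; 326594−1 = 326593

326593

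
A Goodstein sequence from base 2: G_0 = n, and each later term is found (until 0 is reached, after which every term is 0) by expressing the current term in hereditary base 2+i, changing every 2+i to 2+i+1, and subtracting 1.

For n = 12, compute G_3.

15685

(0) 12|_2 = 2^(2 + 1) + 2^2 ↦ 3^(3 + 1) + 3^3|_3 = 108 ⇒ 107
(1) 107|_3 = 3^(3 + 1) + 2·3^2 + 2·3 + 2 ↦ 4^(4 + 1) + 2·4^2 + 2·4 + 2|_4 = 1066 ⇒ 1065
(2) 1065|_4 = 4^(4 + 1) + 2·4^2 + 2·4 + 1 ↦ 5^(5 + 1) + 2·5^2 + 2·5 + 1|_5 = 15686 ⇒ 15685
(3) 15685|_5 = 5^(5 + 1) + 2·5^2 + 2·5 ↦ 6^(6 + 1) + 2·6^2 + 2·6|_6 = 280020 ⇒ 280019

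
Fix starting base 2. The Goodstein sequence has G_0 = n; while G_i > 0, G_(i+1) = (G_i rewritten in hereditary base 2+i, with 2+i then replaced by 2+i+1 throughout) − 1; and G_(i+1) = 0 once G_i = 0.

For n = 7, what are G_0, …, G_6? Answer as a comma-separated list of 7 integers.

(0) 7|_2 = 2^2 + 2 + 1 ↦ 3^3 + 3 + 1|_3 = 31 ⇒ 30
(1) 30|_3 = 3^3 + 3 ↦ 4^4 + 4|_4 = 260 ⇒ 259
(2) 259|_4 = 4^4 + 3 ↦ 5^5 + 3|_5 = 3128 ⇒ 3127
(3) 3127|_5 = 5^5 + 2 ↦ 6^6 + 2|_6 = 46658 ⇒ 46657
(4) 46657|_6 = 6^6 + 1 ↦ 7^7 + 1|_7 = 823544 ⇒ 823543
(5) 823543|_7 = 7^7 ↦ 8^8|_8 = 16777216 ⇒ 16777215

7, 30, 259, 3127, 46657, 823543, 16777215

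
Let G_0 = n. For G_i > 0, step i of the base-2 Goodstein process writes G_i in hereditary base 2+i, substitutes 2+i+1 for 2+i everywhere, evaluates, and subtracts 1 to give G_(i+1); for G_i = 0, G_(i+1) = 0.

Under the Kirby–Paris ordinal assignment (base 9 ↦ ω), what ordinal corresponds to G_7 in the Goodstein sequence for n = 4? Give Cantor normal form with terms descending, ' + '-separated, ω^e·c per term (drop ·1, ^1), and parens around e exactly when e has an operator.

[0] 4 ≡ 2^2 (base 2). Lift 3: 27. −1: 26.
[1] 26 ≡ 2·3^2 + 2·3 + 2 (base 3). Lift 4: 42. −1: 41.
[2] 41 ≡ 2·4^2 + 2·4 + 1 (base 4). Lift 5: 61. −1: 60.
[3] 60 ≡ 2·5^2 + 2·5 (base 5). Lift 6: 84. −1: 83.
[4] 83 ≡ 2·6^2 + 6 + 5 (base 6). Lift 7: 110. −1: 109.
[5] 109 ≡ 2·7^2 + 7 + 4 (base 7). Lift 8: 140. −1: 139.
[6] 139 ≡ 2·8^2 + 8 + 3 (base 8). Lift 9: 174. −1: 173.
[7] 173 ≡ 2·9^2 + 9 + 2 (base 9). Lift 10: 212. −1: 211.

ω^2·2 + ω + 2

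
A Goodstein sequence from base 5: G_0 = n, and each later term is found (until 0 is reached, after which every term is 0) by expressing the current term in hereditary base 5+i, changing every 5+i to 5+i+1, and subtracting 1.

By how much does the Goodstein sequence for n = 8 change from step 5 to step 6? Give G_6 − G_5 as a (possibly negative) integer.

-1

[0] 8 ≡ 5 + 3 (base 5). Lift 6: 9. −1: 8.
[1] 8 ≡ 6 + 2 (base 6). Lift 7: 9. −1: 8.
[2] 8 ≡ 7 + 1 (base 7). Lift 8: 9. −1: 8.
[3] 8 ≡ 8 (base 8). Lift 9: 9. −1: 8.
[4] 8 ≡ 8 (base 9). Lift 10: 8. −1: 7.
[5] 7 ≡ 7 (base 10). Lift 11: 7. −1: 6.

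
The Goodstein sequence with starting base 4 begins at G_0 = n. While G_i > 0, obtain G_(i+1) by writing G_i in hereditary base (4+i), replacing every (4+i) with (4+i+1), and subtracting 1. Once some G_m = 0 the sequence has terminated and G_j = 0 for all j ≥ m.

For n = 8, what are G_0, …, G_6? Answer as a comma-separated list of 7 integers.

8, 9, 9, 9, 9, 9, 9

step 0: 8 = 2·4; sub 5 for 4: 2·5; = 10; G_1 = 10−1 = 9
step 1: 9 = 5 + 4; sub 6 for 5: 6 + 4; = 10; G_2 = 10−1 = 9
step 2: 9 = 6 + 3; sub 7 for 6: 7 + 3; = 10; G_3 = 10−1 = 9
step 3: 9 = 7 + 2; sub 8 for 7: 8 + 2; = 10; G_4 = 10−1 = 9
step 4: 9 = 8 + 1; sub 9 for 8: 9 + 1; = 10; G_5 = 10−1 = 9
step 5: 9 = 9; sub 10 for 9: 10; = 10; G_6 = 10−1 = 9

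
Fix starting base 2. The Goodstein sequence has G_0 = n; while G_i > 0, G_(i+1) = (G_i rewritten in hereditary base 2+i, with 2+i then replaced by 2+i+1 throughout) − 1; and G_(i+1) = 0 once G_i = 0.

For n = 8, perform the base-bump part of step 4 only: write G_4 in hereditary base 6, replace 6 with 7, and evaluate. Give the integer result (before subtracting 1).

[0] 8 ≡ 2^(2 + 1) (base 2). Lift 3: 81. −1: 80.
[1] 80 ≡ 2·3^3 + 2·3^2 + 2·3 + 2 (base 3). Lift 4: 554. −1: 553.
[2] 553 ≡ 2·4^4 + 2·4^2 + 2·4 + 1 (base 4). Lift 5: 6311. −1: 6310.
[3] 6310 ≡ 2·5^5 + 2·5^2 + 2·5 (base 5). Lift 6: 93396. −1: 93395.
[4] 93395 ≡ 2·6^6 + 2·6^2 + 6 + 5 (base 6). Lift 7: 1647196. −1: 1647195.

1647196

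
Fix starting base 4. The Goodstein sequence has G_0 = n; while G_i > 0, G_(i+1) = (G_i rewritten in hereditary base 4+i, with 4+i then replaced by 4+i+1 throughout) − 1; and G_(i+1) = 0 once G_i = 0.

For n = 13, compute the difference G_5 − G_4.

1

13 —HB4→ 3·4 + 1 —bump→ 3·5 + 1 = 16 —(−1)→ 15
15 —HB5→ 3·5 —bump→ 3·6 = 18 —(−1)→ 17
17 —HB6→ 2·6 + 5 —bump→ 2·7 + 5 = 19 —(−1)→ 18
18 —HB7→ 2·7 + 4 —bump→ 2·8 + 4 = 20 —(−1)→ 19
19 —HB8→ 2·8 + 3 —bump→ 2·9 + 3 = 21 —(−1)→ 20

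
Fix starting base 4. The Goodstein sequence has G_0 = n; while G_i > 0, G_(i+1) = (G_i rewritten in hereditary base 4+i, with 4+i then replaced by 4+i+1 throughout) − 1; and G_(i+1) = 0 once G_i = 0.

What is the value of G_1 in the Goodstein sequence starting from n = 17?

17 —HB4→ 4^2 + 1 —bump→ 5^2 + 1 = 26 —(−1)→ 25
25 —HB5→ 5^2 —bump→ 6^2 = 36 —(−1)→ 35

25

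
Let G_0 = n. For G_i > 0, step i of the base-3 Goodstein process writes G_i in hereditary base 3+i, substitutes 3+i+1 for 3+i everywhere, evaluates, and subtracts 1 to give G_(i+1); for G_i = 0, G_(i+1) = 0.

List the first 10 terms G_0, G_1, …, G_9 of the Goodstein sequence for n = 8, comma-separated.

8, 9, 10, 11, 11, 11, 11, 11, 11, 11

8 —HB3→ 2·3 + 2 —bump→ 2·4 + 2 = 10 —(−1)→ 9
9 —HB4→ 2·4 + 1 —bump→ 2·5 + 1 = 11 —(−1)→ 10
10 —HB5→ 2·5 —bump→ 2·6 = 12 —(−1)→ 11
11 —HB6→ 6 + 5 —bump→ 7 + 5 = 12 —(−1)→ 11
11 —HB7→ 7 + 4 —bump→ 8 + 4 = 12 —(−1)→ 11
11 —HB8→ 8 + 3 —bump→ 9 + 3 = 12 —(−1)→ 11
11 —HB9→ 9 + 2 —bump→ 10 + 2 = 12 —(−1)→ 11
11 —HB10→ 10 + 1 —bump→ 11 + 1 = 12 —(−1)→ 11
11 —HB11→ 11 —bump→ 12 = 12 —(−1)→ 11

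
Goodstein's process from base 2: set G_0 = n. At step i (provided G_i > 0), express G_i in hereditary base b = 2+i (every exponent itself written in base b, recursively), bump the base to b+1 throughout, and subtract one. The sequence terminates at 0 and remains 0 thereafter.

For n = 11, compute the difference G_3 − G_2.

i=0: 11 = 2^(2 + 1) + 2 + 1 (b=2); 2→3: 3^(3 + 1) + 3 + 1 = 85; 85−1 = 84
i=1: 84 = 3^(3 + 1) + 3 (b=3); 3→4: 4^(4 + 1) + 4 = 1028; 1028−1 = 1027
i=2: 1027 = 4^(4 + 1) + 3 (b=4); 4→5: 5^(5 + 1) + 3 = 15628; 15628−1 = 15627

14600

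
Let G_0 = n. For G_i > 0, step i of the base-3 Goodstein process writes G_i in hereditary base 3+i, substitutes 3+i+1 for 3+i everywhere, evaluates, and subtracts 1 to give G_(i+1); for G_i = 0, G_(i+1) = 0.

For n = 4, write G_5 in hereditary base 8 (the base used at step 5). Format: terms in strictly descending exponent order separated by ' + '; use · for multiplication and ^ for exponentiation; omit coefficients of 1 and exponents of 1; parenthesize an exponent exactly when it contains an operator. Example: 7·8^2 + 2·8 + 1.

1

4 —HB3→ 3 + 1 —bump→ 4 + 1 = 5 —(−1)→ 4
4 —HB4→ 4 —bump→ 5 = 5 —(−1)→ 4
4 —HB5→ 4 —bump→ 4 = 4 —(−1)→ 3
3 —HB6→ 3 —bump→ 3 = 3 —(−1)→ 2
2 —HB7→ 2 —bump→ 2 = 2 —(−1)→ 1
1 —HB8→ 1 —bump→ 1 = 1 —(−1)→ 0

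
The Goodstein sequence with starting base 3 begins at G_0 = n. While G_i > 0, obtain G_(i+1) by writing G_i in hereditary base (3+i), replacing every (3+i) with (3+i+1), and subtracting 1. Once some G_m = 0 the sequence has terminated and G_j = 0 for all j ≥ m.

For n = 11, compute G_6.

step 0: 11 = 3^2 + 2; sub 4 for 3: 4^2 + 2; = 18; G_1 = 18−1 = 17
step 1: 17 = 4^2 + 1; sub 5 for 4: 5^2 + 1; = 26; G_2 = 26−1 = 25
step 2: 25 = 5^2; sub 6 for 5: 6^2; = 36; G_3 = 36−1 = 35
step 3: 35 = 5·6 + 5; sub 7 for 6: 5·7 + 5; = 40; G_4 = 40−1 = 39
step 4: 39 = 5·7 + 4; sub 8 for 7: 5·8 + 4; = 44; G_5 = 44−1 = 43
step 5: 43 = 5·8 + 3; sub 9 for 8: 5·9 + 3; = 48; G_6 = 48−1 = 47

47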